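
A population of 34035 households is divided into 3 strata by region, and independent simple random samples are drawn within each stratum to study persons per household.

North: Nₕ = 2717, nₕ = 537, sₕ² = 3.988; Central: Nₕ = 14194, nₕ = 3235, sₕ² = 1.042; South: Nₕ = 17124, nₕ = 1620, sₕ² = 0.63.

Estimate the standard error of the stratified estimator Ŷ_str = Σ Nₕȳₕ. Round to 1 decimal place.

Var(Ŷ_str) = Σₕ Nₕ²(1 − fₕ)sₕ²/nₕ.
North: 2717²·(1 − 537/2717)·3.988/537 = 43987.269.
Central: 14194²·(1 − 3235/14194)·1.042/3235 = 50103.627.
South: 17124²·(1 − 1620/17124)·0.63/1620 = 103246.3.
Sum = 197337.2.
SE = √(197337.2) = 444.2.

444.2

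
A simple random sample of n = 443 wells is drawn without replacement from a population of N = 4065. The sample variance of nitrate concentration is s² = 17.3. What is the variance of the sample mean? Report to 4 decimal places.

Under SRS without replacement, Var(ȳ) = (1 − f)·s²/n with f = n/N = 443/4065 = 0.10897909.
Var(ȳ) = (1 − 0.10897909)·17.3/443 = 0.89102091·0.039051919 = 0.034796076.

0.0348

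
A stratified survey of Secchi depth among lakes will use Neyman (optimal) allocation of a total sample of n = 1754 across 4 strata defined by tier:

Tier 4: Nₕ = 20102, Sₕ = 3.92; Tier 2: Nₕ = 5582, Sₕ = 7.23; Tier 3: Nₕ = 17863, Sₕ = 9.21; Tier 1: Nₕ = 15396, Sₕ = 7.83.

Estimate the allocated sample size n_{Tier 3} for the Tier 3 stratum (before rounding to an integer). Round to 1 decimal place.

713.9

Neyman allocation: nₕ = n·NₕSₕ / Σⱼ NⱼSⱼ.
Σ NⱼSⱼ = 20102·3.92 + 5582·7.23 + 17863·9.21 + 15396·7.83 = 404226.61.
n_{Tier 3} = 1754·17863·9.21 / 404226.61 = 713.9.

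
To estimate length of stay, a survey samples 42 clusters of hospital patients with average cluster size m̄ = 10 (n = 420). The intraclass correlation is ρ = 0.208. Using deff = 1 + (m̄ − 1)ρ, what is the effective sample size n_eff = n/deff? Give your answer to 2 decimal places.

146.24

deff = 1 + (10 − 1)·0.208 = 1 + 1.872 = 2.872.
n_eff = 420 / 2.872 = 146.24.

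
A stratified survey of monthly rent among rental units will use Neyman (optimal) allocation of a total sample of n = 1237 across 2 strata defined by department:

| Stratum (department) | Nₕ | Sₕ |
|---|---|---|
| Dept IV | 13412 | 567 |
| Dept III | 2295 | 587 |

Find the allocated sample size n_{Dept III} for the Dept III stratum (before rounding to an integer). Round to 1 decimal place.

186.2

Neyman allocation: nₕ = n·NₕSₕ / Σⱼ NⱼSⱼ.
Σ NⱼSⱼ = 13412·567 + 2295·587 = 8.951769 × 10^6.
n_{Dept III} = 1237·2295·587 / (8.951769 × 10^6) = 186.2.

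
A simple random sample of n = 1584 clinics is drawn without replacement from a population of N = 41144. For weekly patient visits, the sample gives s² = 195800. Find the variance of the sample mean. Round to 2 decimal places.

Under SRS without replacement, Var(ȳ) = (1 − f)·s²/n with f = n/N = 1584/41144 = 0.03849893.
Var(ȳ) = (1 − 0.03849893)·195800/1584 = 0.96150107·123.61111 = 118.85222.

118.85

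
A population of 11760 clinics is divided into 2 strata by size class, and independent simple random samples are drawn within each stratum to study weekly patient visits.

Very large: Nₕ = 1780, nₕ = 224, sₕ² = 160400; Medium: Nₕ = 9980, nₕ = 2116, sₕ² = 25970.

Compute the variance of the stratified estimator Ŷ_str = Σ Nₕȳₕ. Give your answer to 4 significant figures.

Var(Ŷ_str) = Σₕ Nₕ²(1 − fₕ)sₕ²/nₕ.
Very large: 1780²·(1 − 224/1780)·160400/224 = 1.9832887 × 10^9.
Medium: 9980²·(1 − 2116/9980)·25970/2116 = 9.6323074 × 10^8.
Sum = 2.9465194 × 10^9.

2.947 × 10^9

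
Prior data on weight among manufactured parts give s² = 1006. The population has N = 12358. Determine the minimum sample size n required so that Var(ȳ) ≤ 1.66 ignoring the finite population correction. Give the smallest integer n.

Without fpc, n₀ = s²/D = 1006/1.66 = 606.0241.
Rounding up, n = 607.

607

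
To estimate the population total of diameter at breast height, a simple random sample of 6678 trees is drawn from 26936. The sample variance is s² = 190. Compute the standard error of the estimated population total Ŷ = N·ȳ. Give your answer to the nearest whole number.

Var(Ŷ) = N²·Var(ȳ) = N²·(1 − n/N)·s²/n.
f = 6678/26936 = 0.24792100; Var(ȳ) = 0.75207900·190/6678 = 0.021397875.
Var(Ŷ) = 26936² · 0.021397875 = 1.5525187 × 10^7.
SE(Ŷ) = √(1.5525187 × 10^7) = 3940.

3940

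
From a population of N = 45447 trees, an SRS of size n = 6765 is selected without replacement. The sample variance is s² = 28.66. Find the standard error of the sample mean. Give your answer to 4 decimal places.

0.0600

Under SRS without replacement, Var(ȳ) = (1 − f)·s²/n with f = n/N = 6765/45447 = 0.14885471.
Var(ȳ) = (1 − 0.14885471)·28.66/6765 = 0.85114529·0.0042365115 = 0.0036058868.
SE(ȳ) = √(0.0036058868) = 0.0600.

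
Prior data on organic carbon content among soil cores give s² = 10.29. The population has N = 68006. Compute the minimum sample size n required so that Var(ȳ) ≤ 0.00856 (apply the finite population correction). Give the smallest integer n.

Without fpc, n₀ = s²/D = 10.29/0.00856 = 1202.1028.
With fpc, (1 − n/N)·s²/n ≤ D requires n ≥ n₀/(1 + n₀/N) = 1202.1028/(1 + 1202.1028/68006) = 1181.2230.
Rounding up, n = 1182.

1182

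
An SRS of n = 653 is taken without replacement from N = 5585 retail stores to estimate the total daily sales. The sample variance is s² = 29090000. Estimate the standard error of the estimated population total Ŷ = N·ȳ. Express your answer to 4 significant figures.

Var(Ŷ) = N²·Var(ȳ) = N²·(1 − n/N)·s²/n.
f = 653/5585 = 0.11692032; Var(ȳ) = 0.88307968·29090000/653 = 39339.644.
Var(Ŷ) = 5585² · 39339.644 = 1.227091 × 10^12.
SE(Ŷ) = √(1.227091 × 10^12) = 1.108 × 10^6.

1.108 × 10^6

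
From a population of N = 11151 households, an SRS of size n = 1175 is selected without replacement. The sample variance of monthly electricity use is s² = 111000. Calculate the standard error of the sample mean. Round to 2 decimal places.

9.19

Under SRS without replacement, Var(ȳ) = (1 − f)·s²/n with f = n/N = 1175/11151 = 0.10537172.
Var(ȳ) = (1 − 0.10537172)·111000/1175 = 0.89462828·94.468085 = 84.513821.
SE(ȳ) = √(84.513821) = 9.19.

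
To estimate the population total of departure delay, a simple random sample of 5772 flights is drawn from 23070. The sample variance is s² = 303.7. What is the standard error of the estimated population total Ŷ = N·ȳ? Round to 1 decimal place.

4582.3

Var(Ŷ) = N²·Var(ȳ) = N²·(1 − n/N)·s²/n.
f = 5772/23070 = 0.25019506; Var(ȳ) = 0.74980494·303.7/5772 = 0.039451795.
Var(Ŷ) = 23070² · 0.039451795 = 2.0997228 × 10^7.
SE(Ŷ) = √(2.0997228 × 10^7) = 4582.3.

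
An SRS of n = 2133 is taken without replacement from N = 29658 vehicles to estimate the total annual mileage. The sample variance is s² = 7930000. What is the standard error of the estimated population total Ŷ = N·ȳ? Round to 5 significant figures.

1.7421 × 10^6

Var(Ŷ) = N²·Var(ȳ) = N²·(1 − n/N)·s²/n.
f = 2133/29658 = 0.07191989; Var(ȳ) = 0.92808011·7930000/2133 = 3450.3869.
Var(Ŷ) = 29658² · 3450.3869 = 3.0349498 × 10^12.
SE(Ŷ) = √(3.0349498 × 10^12) = 1.7421 × 10^6.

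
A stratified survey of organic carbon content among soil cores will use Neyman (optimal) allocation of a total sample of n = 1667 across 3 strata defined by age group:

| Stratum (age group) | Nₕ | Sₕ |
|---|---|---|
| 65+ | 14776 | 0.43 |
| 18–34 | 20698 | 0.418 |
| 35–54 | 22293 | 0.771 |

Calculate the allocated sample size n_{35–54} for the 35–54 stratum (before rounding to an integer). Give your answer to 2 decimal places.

890.00

Neyman allocation: nₕ = n·NₕSₕ / Σⱼ NⱼSⱼ.
Σ NⱼSⱼ = 14776·0.43 + 20698·0.418 + 22293·0.771 = 32193.347.
n_{35–54} = 1667·22293·0.771 / 32193.347 = 890.00.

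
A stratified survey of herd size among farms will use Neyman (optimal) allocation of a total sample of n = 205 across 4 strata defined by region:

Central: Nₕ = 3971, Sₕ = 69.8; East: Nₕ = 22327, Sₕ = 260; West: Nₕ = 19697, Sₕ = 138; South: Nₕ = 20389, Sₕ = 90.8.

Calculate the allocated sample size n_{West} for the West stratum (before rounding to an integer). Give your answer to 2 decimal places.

Neyman allocation: nₕ = n·NₕSₕ / Σⱼ NⱼSⱼ.
Σ NⱼSⱼ = 3971·69.8 + 22327·260 + 19697·138 + 20389·90.8 = 1.0651703 × 10^7.
n_{West} = 205·19697·138 / (1.0651703 × 10^7) = 52.31.

52.31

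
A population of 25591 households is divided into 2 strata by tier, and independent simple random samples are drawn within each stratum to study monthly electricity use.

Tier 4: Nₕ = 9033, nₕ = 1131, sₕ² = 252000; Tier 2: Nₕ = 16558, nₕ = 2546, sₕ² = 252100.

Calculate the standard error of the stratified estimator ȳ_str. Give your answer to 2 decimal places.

Var(ȳ_str) = Σₕ Wₕ²(1 − fₕ)sₕ²/nₕ with Wₕ = Nₕ/N, N = 25591.
Tier 4: Wₕ = 0.35297566; term = 0.35297566²·(1 − 0.12520757)·252000/1131 = 24.284684.
Tier 2: Wₕ = 0.64702434; term = 0.64702434²·(1 − 0.15376253)·252100/2546 = 35.079059.
Sum = 59.363743.
SE = √(59.363743) = 7.70.

7.70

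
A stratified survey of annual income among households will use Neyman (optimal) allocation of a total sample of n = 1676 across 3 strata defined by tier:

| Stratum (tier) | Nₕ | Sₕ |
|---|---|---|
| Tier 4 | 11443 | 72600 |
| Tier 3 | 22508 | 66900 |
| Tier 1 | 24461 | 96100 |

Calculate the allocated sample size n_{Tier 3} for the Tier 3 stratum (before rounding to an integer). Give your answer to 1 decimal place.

538.4

Neyman allocation: nₕ = n·NₕSₕ / Σⱼ NⱼSⱼ.
Σ NⱼSⱼ = 11443·72600 + 22508·66900 + 24461·96100 = 4.6872491 × 10^9.
n_{Tier 3} = 1676·22508·66900 / (4.6872491 × 10^9) = 538.4.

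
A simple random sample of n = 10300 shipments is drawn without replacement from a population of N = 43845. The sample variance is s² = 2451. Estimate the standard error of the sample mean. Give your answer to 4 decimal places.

Under SRS without replacement, Var(ȳ) = (1 − f)·s²/n with f = n/N = 10300/43845 = 0.23491846.
Var(ȳ) = (1 − 0.23491846)·2451/10300 = 0.76508154·0.23796117 = 0.18205969.
SE(ȳ) = √(0.18205969) = 0.4267.

0.4267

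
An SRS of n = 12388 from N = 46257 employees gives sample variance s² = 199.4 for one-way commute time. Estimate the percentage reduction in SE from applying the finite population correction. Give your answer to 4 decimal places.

f = n/N = 12388/46257 = 0.26780812.
SE_no-fpc = √(s²/n) = 0.12687089; SE_fpc = √((1−f)s²/n) = 0.10856115.
Ratio = √(1−f) = 0.85568212. Reduction = 100·(1 − 0.85568212) = 14.4318%.

14.4318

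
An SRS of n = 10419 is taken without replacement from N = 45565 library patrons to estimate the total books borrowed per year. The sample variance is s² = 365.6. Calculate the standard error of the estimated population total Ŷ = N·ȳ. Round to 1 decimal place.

7496.2

Var(Ŷ) = N²·Var(ȳ) = N²·(1 − n/N)·s²/n.
f = 10419/45565 = 0.22866235; Var(ȳ) = 0.77133765·365.6/10419 = 0.027066037.
Var(Ŷ) = 45565² · 0.027066037 = 5.6193673 × 10^7.
SE(Ŷ) = √(5.6193673 × 10^7) = 7496.2.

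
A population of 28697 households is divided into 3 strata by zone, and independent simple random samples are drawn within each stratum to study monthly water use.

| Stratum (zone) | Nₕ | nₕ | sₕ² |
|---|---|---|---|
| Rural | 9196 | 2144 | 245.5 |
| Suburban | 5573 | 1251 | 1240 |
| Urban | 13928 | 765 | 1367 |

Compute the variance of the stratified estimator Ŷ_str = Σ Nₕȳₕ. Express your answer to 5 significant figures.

Var(Ŷ_str) = Σₕ Nₕ²(1 − fₕ)sₕ²/nₕ.
Rural: 9196²·(1 − 2144/9196)·245.5/2144 = 7.42571 × 10^6.
Suburban: 5573²·(1 − 1251/5573)·1240/1251 = 2.3874714 × 10^7.
Urban: 13928²·(1 − 765/13928)·1367/765 = 3.2760515 × 10^8.
Sum = 3.5890557 × 10^8.

3.5891 × 10^8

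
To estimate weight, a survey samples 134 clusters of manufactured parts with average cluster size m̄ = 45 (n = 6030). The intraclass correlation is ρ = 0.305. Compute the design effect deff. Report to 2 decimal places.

deff = 1 + (45 − 1)·0.305 = 1 + 13.42 = 14.42.

14.42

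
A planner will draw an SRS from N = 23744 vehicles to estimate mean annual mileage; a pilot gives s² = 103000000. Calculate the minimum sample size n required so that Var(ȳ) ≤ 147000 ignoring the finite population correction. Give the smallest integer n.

701

Without fpc, n₀ = s²/D = 103000000/147000 = 700.6803.
Rounding up, n = 701.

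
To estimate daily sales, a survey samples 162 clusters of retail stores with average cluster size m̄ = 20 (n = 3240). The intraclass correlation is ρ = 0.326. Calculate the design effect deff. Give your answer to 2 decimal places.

7.19

deff = 1 + (20 − 1)·0.326 = 1 + 6.194 = 7.194.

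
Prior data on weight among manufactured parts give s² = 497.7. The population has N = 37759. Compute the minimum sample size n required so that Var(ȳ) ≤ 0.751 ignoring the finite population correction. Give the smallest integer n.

663

Without fpc, n₀ = s²/D = 497.7/0.751 = 662.7164.
Rounding up, n = 663.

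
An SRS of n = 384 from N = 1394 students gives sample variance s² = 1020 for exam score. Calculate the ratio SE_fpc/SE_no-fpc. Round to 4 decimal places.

f = n/N = 384/1394 = 0.27546628.
SE_no-fpc = √(s²/n) = 1.6298006; SE_fpc = √((1−f)s²/n) = 1.3872789.
Ratio = √(1−f) = 0.85119546.

0.8512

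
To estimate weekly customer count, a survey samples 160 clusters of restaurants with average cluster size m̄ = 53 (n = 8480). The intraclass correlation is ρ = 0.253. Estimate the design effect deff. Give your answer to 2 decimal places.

14.16

deff = 1 + (53 − 1)·0.253 = 1 + 13.156 = 14.156.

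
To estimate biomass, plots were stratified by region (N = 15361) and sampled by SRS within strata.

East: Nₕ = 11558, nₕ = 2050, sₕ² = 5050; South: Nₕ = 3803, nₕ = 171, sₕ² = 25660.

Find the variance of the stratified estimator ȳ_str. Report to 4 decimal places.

Var(ȳ_str) = Σₕ Wₕ²(1 − fₕ)sₕ²/nₕ with Wₕ = Nₕ/N, N = 15361.
East: Wₕ = 0.75242497; term = 0.75242497²·(1 − 0.17736633)·5050/2050 = 1.1472826.
South: Wₕ = 0.24757503; term = 0.24757503²·(1 − 0.04496450)·25660/171 = 8.7840283.
Sum = 9.9313109.

9.9313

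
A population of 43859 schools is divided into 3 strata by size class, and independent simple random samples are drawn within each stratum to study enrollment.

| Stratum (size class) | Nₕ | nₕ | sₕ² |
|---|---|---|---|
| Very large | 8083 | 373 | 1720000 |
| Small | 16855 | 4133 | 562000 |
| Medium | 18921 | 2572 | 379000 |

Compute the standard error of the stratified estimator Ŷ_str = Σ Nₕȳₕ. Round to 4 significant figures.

Var(Ŷ_str) = Σₕ Nₕ²(1 − fₕ)sₕ²/nₕ.
Very large: 8083²·(1 − 373/8083)·1720000/373 = 2.873734 × 10^11.
Small: 16855²·(1 − 4133/16855)·562000/4133 = 2.9157821 × 10^10.
Medium: 18921²·(1 − 2572/18921)·379000/2572 = 4.5583065 × 10^10.
Sum = 3.6211429 × 10^11.
SE = √(3.6211429 × 10^11) = 601800.

601800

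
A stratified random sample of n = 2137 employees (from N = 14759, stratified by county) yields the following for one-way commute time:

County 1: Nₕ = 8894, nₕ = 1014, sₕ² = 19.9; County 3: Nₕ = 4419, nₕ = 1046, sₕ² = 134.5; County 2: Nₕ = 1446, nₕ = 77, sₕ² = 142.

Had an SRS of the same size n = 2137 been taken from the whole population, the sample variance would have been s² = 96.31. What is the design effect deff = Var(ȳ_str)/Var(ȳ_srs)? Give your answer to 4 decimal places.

0.8269

Var(ȳ_str) = Σ Wₕ²(1−fₕ)sₕ²/nₕ with Wₕ = Nₕ/14759:
  County 1: (8894/14759)²·(1−1014/8894)·19.9/1014 = 0.0063142911
  County 3: (4419/14759)²·(1−1046/4419)·134.5/1046 = 0.008798671
  County 2: (1446/14759)²·(1−77/1446)·142/77 = 0.016759285
  → Var(ȳ_str) = 0.031872247.
Var(ȳ_srs) = (1 − 2137/14759)·96.31/2137 = 0.038542342.
deff = 0.031872247 / 0.038542342 = 0.8269.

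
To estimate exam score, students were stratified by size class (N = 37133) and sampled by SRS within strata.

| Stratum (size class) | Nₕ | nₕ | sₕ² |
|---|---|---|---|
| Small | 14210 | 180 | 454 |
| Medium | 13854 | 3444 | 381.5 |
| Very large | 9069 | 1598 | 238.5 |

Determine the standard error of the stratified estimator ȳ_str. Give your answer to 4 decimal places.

0.6194

Var(ȳ_str) = Σₕ Wₕ²(1 − fₕ)sₕ²/nₕ with Wₕ = Nₕ/N, N = 37133.
Small: Wₕ = 0.38267848; term = 0.38267848²·(1 − 0.01266714)·454/180 = 0.36468258.
Medium: Wₕ = 0.37309132; term = 0.37309132²·(1 − 0.24859246)·381.5/3444 = 0.011586099.
Very large: Wₕ = 0.24423020; term = 0.24423020²·(1 − 0.17620465)·238.5/1598 = 0.0073338103.
Sum = 0.38360249.
SE = √(0.38360249) = 0.6194.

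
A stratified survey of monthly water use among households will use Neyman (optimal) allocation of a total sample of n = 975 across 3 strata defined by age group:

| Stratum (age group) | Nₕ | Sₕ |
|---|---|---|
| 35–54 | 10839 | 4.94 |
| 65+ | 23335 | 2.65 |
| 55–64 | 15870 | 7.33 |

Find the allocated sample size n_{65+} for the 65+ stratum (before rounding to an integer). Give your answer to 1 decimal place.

260.2

Neyman allocation: nₕ = n·NₕSₕ / Σⱼ NⱼSⱼ.
Σ NⱼSⱼ = 10839·4.94 + 23335·2.65 + 15870·7.33 = 231709.51.
n_{65+} = 975·23335·2.65 / 231709.51 = 260.2.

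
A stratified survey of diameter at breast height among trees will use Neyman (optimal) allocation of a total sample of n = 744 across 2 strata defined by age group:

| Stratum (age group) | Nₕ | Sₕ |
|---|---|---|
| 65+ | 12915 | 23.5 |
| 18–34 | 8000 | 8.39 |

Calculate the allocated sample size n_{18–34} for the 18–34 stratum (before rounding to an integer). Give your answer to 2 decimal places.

134.74

Neyman allocation: nₕ = n·NₕSₕ / Σⱼ NⱼSⱼ.
Σ NⱼSⱼ = 12915·23.5 + 8000·8.39 = 370622.5.
n_{18–34} = 744·8000·8.39 / 370622.5 = 134.74.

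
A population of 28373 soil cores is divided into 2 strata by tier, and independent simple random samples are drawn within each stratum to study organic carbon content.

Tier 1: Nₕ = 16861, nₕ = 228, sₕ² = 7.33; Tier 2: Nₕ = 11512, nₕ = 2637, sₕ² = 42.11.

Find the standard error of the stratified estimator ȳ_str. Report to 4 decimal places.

0.1150

Var(ȳ_str) = Σₕ Wₕ²(1 − fₕ)sₕ²/nₕ with Wₕ = Nₕ/N, N = 28373.
Tier 1: Wₕ = 0.59426215; term = 0.59426215²·(1 − 0.01352233)·7.33/228 = 0.011199858.
Tier 2: Wₕ = 0.40573785; term = 0.40573785²·(1 − 0.22906532)·42.11/2637 = 0.0020266733.
Sum = 0.013226531.
SE = √(0.013226531) = 0.1150.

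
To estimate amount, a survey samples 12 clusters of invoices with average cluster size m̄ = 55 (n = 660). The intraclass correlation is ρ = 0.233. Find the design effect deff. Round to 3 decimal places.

deff = 1 + (55 − 1)·0.233 = 1 + 12.582 = 13.582.

13.582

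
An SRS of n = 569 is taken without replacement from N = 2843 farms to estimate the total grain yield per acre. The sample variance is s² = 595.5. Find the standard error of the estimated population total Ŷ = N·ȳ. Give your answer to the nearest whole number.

Var(Ŷ) = N²·Var(ȳ) = N²·(1 − n/N)·s²/n.
f = 569/2843 = 0.20014070; Var(ȳ) = 0.79985930·595.5/569 = 0.8371111.
Var(Ŷ) = 2843² · 0.8371111 = 6.7660752 × 10^6.
SE(Ŷ) = √(6.7660752 × 10^6) = 2601.

2601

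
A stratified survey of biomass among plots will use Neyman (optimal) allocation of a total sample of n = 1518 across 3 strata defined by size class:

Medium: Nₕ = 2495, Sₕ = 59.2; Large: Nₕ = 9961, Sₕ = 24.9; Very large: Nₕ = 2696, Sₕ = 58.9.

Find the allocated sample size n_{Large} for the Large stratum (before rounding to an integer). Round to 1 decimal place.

679.0

Neyman allocation: nₕ = n·NₕSₕ / Σⱼ NⱼSⱼ.
Σ NⱼSⱼ = 2495·59.2 + 9961·24.9 + 2696·58.9 = 554527.3.
n_{Large} = 1518·9961·24.9 / 554527.3 = 679.0.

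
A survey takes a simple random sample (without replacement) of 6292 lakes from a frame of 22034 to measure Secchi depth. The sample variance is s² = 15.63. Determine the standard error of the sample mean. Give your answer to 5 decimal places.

Under SRS without replacement, Var(ȳ) = (1 − f)·s²/n with f = n/N = 6292/22034 = 0.28555868.
Var(ȳ) = (1 − 0.28555868)·15.63/6292 = 0.71444132·0.0024841068 = 0.0017747485.
SE(ȳ) = √(0.0017747485) = 0.04213.

0.04213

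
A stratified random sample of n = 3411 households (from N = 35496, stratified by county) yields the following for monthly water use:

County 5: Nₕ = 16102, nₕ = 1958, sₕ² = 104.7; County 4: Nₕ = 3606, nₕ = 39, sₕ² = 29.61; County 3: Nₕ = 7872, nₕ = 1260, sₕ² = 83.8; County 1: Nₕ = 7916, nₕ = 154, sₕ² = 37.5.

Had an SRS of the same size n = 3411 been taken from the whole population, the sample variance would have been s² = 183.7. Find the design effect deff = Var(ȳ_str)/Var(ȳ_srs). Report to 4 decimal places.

Var(ȳ_str) = Σ Wₕ²(1−fₕ)sₕ²/nₕ with Wₕ = Nₕ/35496:
  County 5: (16102/35496)²·(1−1958/16102)·104.7/1958 = 0.0096655647
  County 4: (3606/35496)²·(1−39/3606)·29.61/39 = 0.0077507513
  County 3: (7872/35496)²·(1−1260/7872)·83.8/1260 = 0.0027474676
  County 1: (7916/35496)²·(1−154/7916)·37.5/154 = 0.011874932
  → Var(ȳ_str) = 0.032038716.
Var(ȳ_srs) = (1 − 3411/35496)·183.7/3411 = 0.048679943.
deff = 0.032038716 / 0.048679943 = 0.6582.

0.6582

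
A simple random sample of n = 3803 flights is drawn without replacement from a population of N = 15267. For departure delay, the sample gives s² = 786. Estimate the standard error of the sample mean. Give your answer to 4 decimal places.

Under SRS without replacement, Var(ȳ) = (1 − f)·s²/n with f = n/N = 3803/15267 = 0.24909936.
Var(ȳ) = (1 − 0.24909936)·786/3803 = 0.75090064·0.20667894 = 0.15519535.
SE(ȳ) = √(0.15519535) = 0.3939.

0.3939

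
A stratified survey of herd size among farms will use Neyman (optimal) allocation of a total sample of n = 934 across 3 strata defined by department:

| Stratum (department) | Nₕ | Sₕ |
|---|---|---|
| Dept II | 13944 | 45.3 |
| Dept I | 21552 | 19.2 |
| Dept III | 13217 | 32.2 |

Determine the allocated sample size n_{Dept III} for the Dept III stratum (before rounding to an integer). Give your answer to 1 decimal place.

Neyman allocation: nₕ = n·NₕSₕ / Σⱼ NⱼSⱼ.
Σ NⱼSⱼ = 13944·45.3 + 21552·19.2 + 13217·32.2 = 1.471049 × 10^6.
n_{Dept III} = 934·13217·32.2 / (1.471049 × 10^6) = 270.2.

270.2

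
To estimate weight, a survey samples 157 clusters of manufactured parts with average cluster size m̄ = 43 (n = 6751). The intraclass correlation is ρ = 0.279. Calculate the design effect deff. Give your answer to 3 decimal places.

12.718

deff = 1 + (43 − 1)·0.279 = 1 + 11.718 = 12.718.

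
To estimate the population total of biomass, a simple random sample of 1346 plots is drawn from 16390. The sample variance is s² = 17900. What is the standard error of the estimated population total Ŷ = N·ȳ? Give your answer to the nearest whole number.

Var(Ŷ) = N²·Var(ȳ) = N²·(1 − n/N)·s²/n.
f = 1346/16390 = 0.08212325; Var(ȳ) = 0.91787675·17900/1346 = 12.206533.
Var(Ŷ) = 16390² · 12.206533 = 3.2790666 × 10^9.
SE(Ŷ) = √(3.2790666 × 10^9) = 57263.

57263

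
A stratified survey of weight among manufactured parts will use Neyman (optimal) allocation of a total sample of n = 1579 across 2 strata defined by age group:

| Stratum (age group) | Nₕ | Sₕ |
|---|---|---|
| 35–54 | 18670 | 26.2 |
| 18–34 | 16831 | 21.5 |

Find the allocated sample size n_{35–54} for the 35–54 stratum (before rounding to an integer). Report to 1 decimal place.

907.6

Neyman allocation: nₕ = n·NₕSₕ / Σⱼ NⱼSⱼ.
Σ NⱼSⱼ = 18670·26.2 + 16831·21.5 = 851020.5.
n_{35–54} = 1579·18670·26.2 / 851020.5 = 907.6.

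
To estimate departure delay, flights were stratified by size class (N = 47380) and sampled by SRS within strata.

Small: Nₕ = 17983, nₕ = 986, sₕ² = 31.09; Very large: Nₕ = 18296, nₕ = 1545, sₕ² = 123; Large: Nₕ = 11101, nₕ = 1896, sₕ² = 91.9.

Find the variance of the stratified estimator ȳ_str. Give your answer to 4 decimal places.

0.0174

Var(ȳ_str) = Σₕ Wₕ²(1 − fₕ)sₕ²/nₕ with Wₕ = Nₕ/N, N = 47380.
Small: Wₕ = 0.37954833; term = 0.37954833²·(1 − 0.05482956)·31.09/986 = 0.0042932691.
Very large: Wₕ = 0.38615450; term = 0.38615450²·(1 − 0.08444469)·123/1545 = 0.010868845.
Large: Wₕ = 0.23429717; term = 0.23429717²·(1 − 0.17079542)·91.9/1896 = 0.0022063427.
Sum = 0.017368457.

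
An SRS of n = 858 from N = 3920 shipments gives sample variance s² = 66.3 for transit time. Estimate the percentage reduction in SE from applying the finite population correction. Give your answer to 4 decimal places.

11.6189

f = n/N = 858/3920 = 0.21887755.
SE_no-fpc = √(s²/n) = 0.27797972; SE_fpc = √((1−f)s²/n) = 0.24568163.
Ratio = √(1−f) = 0.88381132. Reduction = 100·(1 − 0.88381132) = 11.6189%.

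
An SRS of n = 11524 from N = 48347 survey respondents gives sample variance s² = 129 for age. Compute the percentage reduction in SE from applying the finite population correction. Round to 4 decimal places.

12.7280

f = n/N = 11524/48347 = 0.23836019.
SE_no-fpc = √(s²/n) = 0.10580184; SE_fpc = √((1−f)s²/n) = 0.09233536.
Ratio = √(1−f) = 0.87271978. Reduction = 100·(1 − 0.87271978) = 12.7280%.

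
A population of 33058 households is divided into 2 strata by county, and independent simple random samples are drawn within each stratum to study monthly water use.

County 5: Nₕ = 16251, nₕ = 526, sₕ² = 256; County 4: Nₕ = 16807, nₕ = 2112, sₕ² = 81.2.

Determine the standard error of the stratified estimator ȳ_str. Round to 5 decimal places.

Var(ȳ_str) = Σₕ Wₕ²(1 − fₕ)sₕ²/nₕ with Wₕ = Nₕ/N, N = 33058.
County 5: Wₕ = 0.49159054; term = 0.49159054²·(1 − 0.03236724)·256/526 = 0.11380774.
County 4: Wₕ = 0.50840946; term = 0.50840946²·(1 − 0.12566193)·81.2/2112 = 0.0086889792.
Sum = 0.12249672.
SE = √(0.12249672) = 0.35000.

0.35000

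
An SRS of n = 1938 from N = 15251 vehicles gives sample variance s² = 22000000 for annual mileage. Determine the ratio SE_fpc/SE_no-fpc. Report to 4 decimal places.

0.9343

f = n/N = 1938/15251 = 0.12707363.
SE_no-fpc = √(s²/n) = 106.54534; SE_fpc = √((1−f)s²/n) = 99.545873.
Ratio = √(1−f) = 0.93430528.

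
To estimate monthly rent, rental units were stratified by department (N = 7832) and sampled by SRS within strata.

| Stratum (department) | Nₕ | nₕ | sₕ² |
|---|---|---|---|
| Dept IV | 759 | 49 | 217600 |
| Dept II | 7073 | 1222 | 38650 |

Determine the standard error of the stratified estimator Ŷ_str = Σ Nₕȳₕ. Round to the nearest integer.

60844

Var(Ŷ_str) = Σₕ Nₕ²(1 − fₕ)sₕ²/nₕ.
Dept IV: 759²·(1 − 49/759)·217600/49 = 2.3931115 × 10^9.
Dept II: 7073²·(1 − 1222/7073)·38650/1222 = 1.3089168 × 10^9.
Sum = 3.7020283 × 10^9.
SE = √(3.7020283 × 10^9) = 60844.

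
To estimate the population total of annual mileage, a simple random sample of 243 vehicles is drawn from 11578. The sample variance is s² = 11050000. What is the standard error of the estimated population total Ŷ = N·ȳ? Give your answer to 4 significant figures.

2.443 × 10^6

Var(Ŷ) = N²·Var(ȳ) = N²·(1 − n/N)·s²/n.
f = 243/11578 = 0.02098808; Var(ȳ) = 0.97901192·11050000/243 = 44518.855.
Var(Ŷ) = 11578² · 44518.855 = 5.9677563 × 10^12.
SE(Ŷ) = √(5.9677563 × 10^12) = 2.443 × 10^6.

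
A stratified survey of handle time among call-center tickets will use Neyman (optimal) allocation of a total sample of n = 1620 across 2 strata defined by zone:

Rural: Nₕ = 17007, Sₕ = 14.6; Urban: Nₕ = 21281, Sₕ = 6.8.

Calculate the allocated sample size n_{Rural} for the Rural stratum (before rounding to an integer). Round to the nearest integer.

Neyman allocation: nₕ = n·NₕSₕ / Σⱼ NⱼSⱼ.
Σ NⱼSⱼ = 17007·14.6 + 21281·6.8 = 393013.
n_{Rural} = 1620·17007·14.6 / 393013 = 1024.

1024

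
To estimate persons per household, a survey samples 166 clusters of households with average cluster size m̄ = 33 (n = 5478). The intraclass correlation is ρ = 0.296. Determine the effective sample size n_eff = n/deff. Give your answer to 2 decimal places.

523.11

deff = 1 + (33 − 1)·0.296 = 1 + 9.472 = 10.472.
n_eff = 5478 / 10.472 = 523.11.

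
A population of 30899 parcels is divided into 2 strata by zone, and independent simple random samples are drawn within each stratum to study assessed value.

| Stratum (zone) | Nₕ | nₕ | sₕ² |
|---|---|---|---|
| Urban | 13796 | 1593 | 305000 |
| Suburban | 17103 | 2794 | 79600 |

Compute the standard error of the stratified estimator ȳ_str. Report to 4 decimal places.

6.4081

Var(ȳ_str) = Σₕ Wₕ²(1 − fₕ)sₕ²/nₕ with Wₕ = Nₕ/N, N = 30899.
Urban: Wₕ = 0.44648694; term = 0.44648694²·(1 − 0.11546825)·305000/1593 = 33.760977.
Suburban: Wₕ = 0.55351306; term = 0.55351306²·(1 − 0.16336315)·79600/2794 = 7.3026317.
Sum = 41.063609.
SE = √(41.063609) = 6.4081.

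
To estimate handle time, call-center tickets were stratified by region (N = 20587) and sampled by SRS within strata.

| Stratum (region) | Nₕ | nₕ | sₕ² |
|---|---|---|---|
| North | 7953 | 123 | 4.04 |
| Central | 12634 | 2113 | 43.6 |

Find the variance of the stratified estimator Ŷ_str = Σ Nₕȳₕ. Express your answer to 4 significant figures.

4.788 × 10^6

Var(Ŷ_str) = Σₕ Nₕ²(1 − fₕ)sₕ²/nₕ.
North: 7953²·(1 − 123/7953)·4.04/123 = 2.0453564 × 10^6.
Central: 12634²·(1 − 2113/12634)·43.6/2113 = 2.7427415 × 10^6.
Sum = 4.7880979 × 10^6.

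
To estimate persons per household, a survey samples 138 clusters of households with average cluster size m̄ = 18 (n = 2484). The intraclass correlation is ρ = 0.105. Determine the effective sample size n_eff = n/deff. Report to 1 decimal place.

deff = 1 + (18 − 1)·0.105 = 1 + 1.785 = 2.785.
n_eff = 2484 / 2.785 = 891.9.

891.9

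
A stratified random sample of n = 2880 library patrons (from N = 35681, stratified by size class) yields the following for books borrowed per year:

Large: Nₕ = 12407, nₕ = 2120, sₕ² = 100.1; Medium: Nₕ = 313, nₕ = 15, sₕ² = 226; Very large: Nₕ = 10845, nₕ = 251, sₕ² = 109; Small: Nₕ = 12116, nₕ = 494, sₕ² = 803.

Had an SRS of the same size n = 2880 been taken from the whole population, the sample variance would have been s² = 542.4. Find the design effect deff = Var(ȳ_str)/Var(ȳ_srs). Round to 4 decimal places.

1.2985

Var(ȳ_str) = Σ Wₕ²(1−fₕ)sₕ²/nₕ with Wₕ = Nₕ/35681:
  Large: (12407/35681)²·(1−2120/12407)·100.1/2120 = 0.0047334708
  Medium: (313/35681)²·(1−15/313)·226/15 = 0.0011038339
  Very large: (10845/35681)²·(1−251/10845)·109/251 = 0.039189369
  Small: (12116/35681)²·(1−494/12116)·803/494 = 0.17978551
  → Var(ȳ_str) = 0.22481218.
Var(ȳ_srs) = (1 − 2880/35681)·542.4/2880 = 0.17313197.
deff = 0.22481218 / 0.17313197 = 1.2985.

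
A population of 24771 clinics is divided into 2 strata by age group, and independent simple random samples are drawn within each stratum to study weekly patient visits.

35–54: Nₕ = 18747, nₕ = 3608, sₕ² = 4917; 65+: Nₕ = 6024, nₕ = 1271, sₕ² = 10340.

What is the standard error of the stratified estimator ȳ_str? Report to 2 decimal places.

Var(ȳ_str) = Σₕ Wₕ²(1 − fₕ)sₕ²/nₕ with Wₕ = Nₕ/N, N = 24771.
35–54: Wₕ = 0.75681240; term = 0.75681240²·(1 − 0.19245746)·4917/3608 = 0.63034102.
65+: Wₕ = 0.24318760; term = 0.24318760²·(1 − 0.21098938)·10340/1271 = 0.37961266.
Sum = 1.0099537.
SE = √(1.0099537) = 1.00.

1.00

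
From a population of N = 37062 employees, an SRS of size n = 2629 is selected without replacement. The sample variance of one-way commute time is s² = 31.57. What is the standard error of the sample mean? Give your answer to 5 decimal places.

Under SRS without replacement, Var(ȳ) = (1 − f)·s²/n with f = n/N = 2629/37062 = 0.07093519.
Var(ȳ) = (1 − 0.07093519)·31.57/2629 = 0.92906481·0.012008368 = 0.011156552.
SE(ȳ) = √(0.011156552) = 0.10562.

0.10562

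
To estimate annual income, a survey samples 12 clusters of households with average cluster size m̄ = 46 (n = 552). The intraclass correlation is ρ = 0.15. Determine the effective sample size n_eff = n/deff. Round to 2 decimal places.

deff = 1 + (46 − 1)·0.15 = 1 + 6.75 = 7.75.
n_eff = 552 / 7.75 = 71.23.

71.23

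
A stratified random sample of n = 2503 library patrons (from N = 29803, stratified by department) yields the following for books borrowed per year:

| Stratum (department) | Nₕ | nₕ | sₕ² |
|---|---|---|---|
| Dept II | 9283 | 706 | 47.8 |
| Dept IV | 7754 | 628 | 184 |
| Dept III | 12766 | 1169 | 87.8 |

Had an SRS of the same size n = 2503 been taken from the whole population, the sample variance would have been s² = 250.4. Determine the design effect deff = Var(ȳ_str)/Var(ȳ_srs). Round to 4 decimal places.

Var(ȳ_str) = Σ Wₕ²(1−fₕ)sₕ²/nₕ with Wₕ = Nₕ/29803:
  Dept II: (9283/29803)²·(1−706/9283)·47.8/706 = 0.0060691377
  Dept IV: (7754/29803)²·(1−628/7754)·184/628 = 0.018226775
  Dept III: (12766/29803)²·(1−1169/12766)·87.8/1169 = 0.012518738
  → Var(ȳ_str) = 0.036814651.
Var(ȳ_srs) = (1 − 2503/29803)·250.4/2503 = 0.091638113.
deff = 0.036814651 / 0.091638113 = 0.4017.

0.4017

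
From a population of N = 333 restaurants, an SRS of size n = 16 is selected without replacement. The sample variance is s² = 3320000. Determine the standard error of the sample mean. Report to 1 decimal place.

444.4

Under SRS without replacement, Var(ȳ) = (1 − f)·s²/n with f = n/N = 16/333 = 0.04804805.
Var(ȳ) = (1 − 0.04804805)·3320000/16 = 0.95195195·207500 = 197530.03.
SE(ȳ) = √(197530.03) = 444.4.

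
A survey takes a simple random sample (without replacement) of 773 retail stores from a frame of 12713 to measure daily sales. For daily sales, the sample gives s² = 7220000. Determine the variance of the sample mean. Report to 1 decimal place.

8772.3

Under SRS without replacement, Var(ȳ) = (1 − f)·s²/n with f = n/N = 773/12713 = 0.06080390.
Var(ȳ) = (1 − 0.06080390)·7220000/773 = 0.93919610·9340.2329 = 8772.3103.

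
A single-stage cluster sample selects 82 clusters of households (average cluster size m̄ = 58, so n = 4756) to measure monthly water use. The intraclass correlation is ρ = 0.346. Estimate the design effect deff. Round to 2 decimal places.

20.72

deff = 1 + (58 − 1)·0.346 = 1 + 19.722 = 20.722.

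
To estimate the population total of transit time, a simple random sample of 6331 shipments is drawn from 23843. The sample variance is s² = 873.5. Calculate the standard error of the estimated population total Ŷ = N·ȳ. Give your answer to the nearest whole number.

7590

Var(Ŷ) = N²·Var(ȳ) = N²·(1 − n/N)·s²/n.
f = 6331/23843 = 0.26552867; Var(ȳ) = 0.73447133·873.5/6331 = 0.10133639.
Var(Ŷ) = 23843² · 0.10133639 = 5.7608587 × 10^7.
SE(Ŷ) = √(5.7608587 × 10^7) = 7590.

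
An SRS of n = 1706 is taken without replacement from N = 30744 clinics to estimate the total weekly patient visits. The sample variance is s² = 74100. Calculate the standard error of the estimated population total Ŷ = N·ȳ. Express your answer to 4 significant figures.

196900

Var(Ŷ) = N²·Var(ȳ) = N²·(1 − n/N)·s²/n.
f = 1706/30744 = 0.05549050; Var(ȳ) = 0.94450950·74100/1706 = 41.024709.
Var(Ŷ) = 30744² · 41.024709 = 3.877629 × 10^10.
SE(Ŷ) = √(3.877629 × 10^10) = 196900.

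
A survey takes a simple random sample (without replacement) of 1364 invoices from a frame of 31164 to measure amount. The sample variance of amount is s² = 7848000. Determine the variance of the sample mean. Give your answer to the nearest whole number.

Under SRS without replacement, Var(ȳ) = (1 − f)·s²/n with f = n/N = 1364/31164 = 0.04376845.
Var(ȳ) = (1 − 0.04376845)·7848000/1364 = 0.95623155·5753.6657 = 5501.8367.

5502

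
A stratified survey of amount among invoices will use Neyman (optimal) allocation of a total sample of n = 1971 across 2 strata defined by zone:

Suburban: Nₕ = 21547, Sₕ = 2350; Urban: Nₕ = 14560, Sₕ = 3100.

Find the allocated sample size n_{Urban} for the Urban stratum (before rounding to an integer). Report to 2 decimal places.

928.91

Neyman allocation: nₕ = n·NₕSₕ / Σⱼ NⱼSⱼ.
Σ NⱼSⱼ = 21547·2350 + 14560·3100 = 9.577145 × 10^7.
n_{Urban} = 1971·14560·3100 / (9.577145 × 10^7) = 928.91.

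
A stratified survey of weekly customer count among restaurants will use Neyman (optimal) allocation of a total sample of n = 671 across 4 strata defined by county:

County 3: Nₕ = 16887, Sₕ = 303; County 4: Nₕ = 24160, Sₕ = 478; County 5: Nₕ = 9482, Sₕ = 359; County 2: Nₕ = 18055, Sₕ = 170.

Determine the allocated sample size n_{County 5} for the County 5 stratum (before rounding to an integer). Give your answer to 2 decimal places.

Neyman allocation: nₕ = n·NₕSₕ / Σⱼ NⱼSⱼ.
Σ NⱼSⱼ = 16887·303 + 24160·478 + 9482·359 + 18055·170 = 2.3138629 × 10^7.
n_{County 5} = 671·9482·359 / (2.3138629 × 10^7) = 98.71.

98.71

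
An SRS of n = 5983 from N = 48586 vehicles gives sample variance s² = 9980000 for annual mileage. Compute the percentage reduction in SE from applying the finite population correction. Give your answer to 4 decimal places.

6.3593

f = n/N = 5983/48586 = 0.12314247.
SE_no-fpc = √(s²/n) = 40.841884; SE_fpc = √((1−f)s²/n) = 38.244614.
Ratio = √(1−f) = 0.93640671. Reduction = 100·(1 − 0.93640671) = 6.3593%.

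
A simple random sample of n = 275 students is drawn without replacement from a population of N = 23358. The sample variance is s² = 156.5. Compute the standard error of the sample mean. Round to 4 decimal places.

Under SRS without replacement, Var(ȳ) = (1 − f)·s²/n with f = n/N = 275/23358 = 0.01177327.
Var(ȳ) = (1 − 0.01177327)·156.5/275 = 0.98822673·0.56909091 = 0.56239085.
SE(ȳ) = √(0.56239085) = 0.7499.

0.7499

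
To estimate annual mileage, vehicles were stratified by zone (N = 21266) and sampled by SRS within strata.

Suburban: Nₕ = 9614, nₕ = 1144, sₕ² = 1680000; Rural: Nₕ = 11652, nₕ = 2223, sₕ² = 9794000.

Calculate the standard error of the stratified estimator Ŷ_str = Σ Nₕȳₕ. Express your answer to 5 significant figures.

Var(Ŷ_str) = Σₕ Nₕ²(1 − fₕ)sₕ²/nₕ.
Suburban: 9614²·(1 − 1144/9614)·1680000/1144 = 1.1958337 × 10^11.
Rural: 11652²·(1 − 2223/11652)·9794000/2223 = 4.8404613 × 10^11.
Sum = 6.036295 × 10^11.
SE = √(6.036295 × 10^11) = 776940.

776940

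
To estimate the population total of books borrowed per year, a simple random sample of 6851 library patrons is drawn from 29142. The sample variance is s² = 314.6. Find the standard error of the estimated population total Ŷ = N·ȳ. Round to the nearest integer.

Var(Ŷ) = N²·Var(ȳ) = N²·(1 − n/N)·s²/n.
f = 6851/29142 = 0.23509025; Var(ȳ) = 0.76490975·314.6/6851 = 0.035124888.
Var(Ŷ) = 29142² · 0.035124888 = 2.9830028 × 10^7.
SE(Ŷ) = √(2.9830028 × 10^7) = 5462.

5462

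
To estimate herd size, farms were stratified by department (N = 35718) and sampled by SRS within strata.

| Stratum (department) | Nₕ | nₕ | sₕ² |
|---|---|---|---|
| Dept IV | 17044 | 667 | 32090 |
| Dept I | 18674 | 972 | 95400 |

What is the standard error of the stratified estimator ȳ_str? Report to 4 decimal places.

Var(ȳ_str) = Σₕ Wₕ²(1 − fₕ)sₕ²/nₕ with Wₕ = Nₕ/N, N = 35718.
Dept IV: Wₕ = 0.47718237; term = 0.47718237²·(1 − 0.03913401)·32090/667 = 10.526294.
Dept I: Wₕ = 0.52281763; term = 0.52281763²·(1 − 0.05205098)·95400/972 = 25.43124.
Sum = 35.957534.
SE = √(35.957534) = 5.9965.

5.9965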